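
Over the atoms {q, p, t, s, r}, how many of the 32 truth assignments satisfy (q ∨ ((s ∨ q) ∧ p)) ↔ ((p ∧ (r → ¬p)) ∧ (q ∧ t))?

Initial set: {((q ∨ ((s ∨ q) ∧ p)) ↔ ((p ∧ (r → ¬p)) ∧ (q ∧ t)))}.
((q ∨ ((s ∨ q) ∧ p)) ↔ ((p ∧ (r → ¬p)) ∧ (q ∧ t))): β-rule — branch into (q ∨ ((s ∨ q) ∧ p)), ((p ∧ (r → ¬p)) ∧ (q ∧ t))  //  ¬(q ∨ ((s ∨ q) ∧ p)), ¬((p ∧ (r → ¬p)) ∧ (q ∧ t)).
  branch 1 (add (q ∨ ((s ∨ q) ∧ p)), ((p ∧ (r → ¬p)) ∧ (q ∧ t))):
    ((p ∧ (r → ¬p)) ∧ (q ∧ t)): α-rule — add (p ∧ (r → ¬p)), (q ∧ t).
    (p ∧ (r → ¬p)): α-rule — add p, (r → ¬p).
    (q ∧ t): α-rule — add q, t.
    (q ∨ ((s ∨ q) ∧ p)): β-rule — branch into q  //  ((s ∨ q) ∧ p).
      branch 1.1 (add q):
        (r → ¬p): β-rule — branch into ¬r  //  ¬p.
          branch 1.1.1 (add ¬r):
            ○ open, literals {p=1, q=1, r=0, t=1}.
          branch 1.1.2 (add ¬p):
            × closes — contains both p and ¬p.
      branch 1.2 (add ((s ∨ q) ∧ p)):
        ((s ∨ q) ∧ p): α-rule — add (s ∨ q), p.
        (r → ¬p): β-rule — branch into ¬r  //  ¬p.
          branch 1.2.1 (add ¬r):
            (s ∨ q): β-rule — branch into s  //  q.
              branch 1.2.1.1 (add s):
                ○ open, literals {p=1, q=1, r=0, s=1, t=1}.
              branch 1.2.1.2 (add q):
                ○ open, literals {p=1, q=1, r=0, t=1}.
          branch 1.2.2 (add ¬p):
            × closes — contains both p and ¬p.
  branch 2 (add ¬(q ∨ ((s ∨ q) ∧ p)), ¬((p ∧ (r → ¬p)) ∧ (q ∧ t))):
    ¬(q ∨ ((s ∨ q) ∧ p)): α-rule — add ¬q, ¬((s ∨ q) ∧ p).
    ¬((p ∧ (r → ¬p)) ∧ (q ∧ t)): β-rule — branch into ¬(p ∧ (r → ¬p))  //  ¬(q ∧ t).
      branch 2.1 (add ¬(p ∧ (r → ¬p))):
        ¬((s ∨ q) ∧ p): β-rule — branch into ¬(s ∨ q)  //  ¬p.
          branch 2.1.1 (add ¬(s ∨ q)):
            ¬(s ∨ q): α-rule — add ¬s, ¬q.
            ¬(p ∧ (r → ¬p)): β-rule — branch into ¬p  //  ¬(r → ¬p).
              branch 2.1.1.1 (add ¬p):
                ○ open, literals {p=0, q=0, s=0}.
              branch 2.1.1.2 (add ¬(r → ¬p)):
                ¬(r → ¬p): α-rule — add r, ¬¬p.
                ○ open, literals {p=1, q=0, r=1, s=0}.
          branch 2.1.2 (add ¬p):
            ¬(p ∧ (r → ¬p)): β-rule — branch into ¬p  //  ¬(r → ¬p).
              branch 2.1.2.1 (add ¬p):
                ○ open, literals {p=0, q=0}.
              branch 2.1.2.2 (add ¬(r → ¬p)):
                ¬(r → ¬p): α-rule — add r, ¬¬p.
                × closes — contains both p and ¬p.
      branch 2.2 (add ¬(q ∧ t)):
        ¬((s ∨ q) ∧ p): β-rule — branch into ¬(s ∨ q)  //  ¬p.
          branch 2.2.1 (add ¬(s ∨ q)):
            ¬(s ∨ q): α-rule — add ¬s, ¬q.
            ¬(q ∧ t): β-rule — branch into ¬q  //  ¬t.
              branch 2.2.1.1 (add ¬q):
                ○ open, literals {q=0, s=0}.
              branch 2.2.1.2 (add ¬t):
                ○ open, literals {q=0, s=0, t=0}.
          branch 2.2.2 (add ¬p):
            ¬(q ∧ t): β-rule — branch into ¬q  //  ¬t.
              branch 2.2.2.1 (add ¬q):
                ○ open, literals {p=0, q=0}.
              branch 2.2.2.2 (add ¬t):
                ○ open, literals {p=0, q=0, t=0}.
3 branches closed, 10 open.
Each open branch fixes some atoms; the unmentioned ones are free. Counting distinct full assignments: branch {p=1, q=1, r=0, t=1} (s) contributes 2 new; branch {p=1, q=1, r=0, s=1, t=1} (none free) contributes 0 new; branch {p=1, q=1, r=0, t=1} (s) contributes 0 new; branch {p=0, q=0, s=0} (t, r) contributes 4 new; branch {p=1, q=0, r=1, s=0} (t) contributes 2 new; branch {p=0, q=0} (t, s, r) contributes 4 new; branch {q=0, s=0} (p, t, r) contributes 2 new; branch {q=0, s=0, t=0} (p, r) contributes 0 new; branch {p=0, q=0} (t, s, r) contributes 0 new; branch {p=0, q=0, t=0} (s, r) contributes 0 new. Total: 14.

14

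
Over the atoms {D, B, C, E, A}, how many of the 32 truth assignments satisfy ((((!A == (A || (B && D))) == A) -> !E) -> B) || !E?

28

Initial set: {T (((((!A == (A || (B && D))) == A) -> !E) -> B) || !E)}.
T (((((!A == (A || (B && D))) == A) -> !E) -> B) || !E): β-rule — branch into T ((((!A == (A || (B && D))) == A) -> !E) -> B)  //  T !E.
  branch 1 (add T ((((!A == (A || (B && D))) == A) -> !E) -> B)):
    T ((((!A == (A || (B && D))) == A) -> !E) -> B): β-rule — branch into F (((!A == (A || (B && D))) == A) -> !E)  //  T B.
      branch 1.1 (add F (((!A == (A || (B && D))) == A) -> !E)):
        F (((!A == (A || (B && D))) == A) -> !E): α-rule — add T ((!A == (A || (B && D))) == A), F !E.
        T ((!A == (A || (B && D))) == A): β-rule — branch into T (!A == (A || (B && D))), T A  //  F (!A == (A || (B && D))), F A.
          branch 1.1.1 (add T (!A == (A || (B && D))), T A):
            T (!A == (A || (B && D))): β-rule — branch into T !A, T (A || (B && D))  //  F !A, F (A || (B && D)).
              branch 1.1.1.1 (add T !A, T (A || (B && D))):
                × closes — contains both A and !A.
              branch 1.1.1.2 (add F !A, F (A || (B && D))):
                F (A || (B && D)): α-rule — add F A, F (B && D).
                × closes — contains both A and !A.
          branch 1.1.2 (add F (!A == (A || (B && D))), F A):
            F (!A == (A || (B && D))): β-rule — branch into T !A, F (A || (B && D))  //  F !A, T (A || (B && D)).
              branch 1.1.2.1 (add T !A, F (A || (B && D))):
                F (A || (B && D)): α-rule — add F A, F (B && D).
                F (B && D): β-rule — branch into F B  //  F D.
                  branch 1.1.2.1.1 (add F B):
                    ○ open, literals {A=0, B=0, E=1}.
                  branch 1.1.2.1.2 (add F D):
                    ○ open, literals {A=0, D=0, E=1}.
              branch 1.1.2.2 (add F !A, T (A || (B && D))):
                × closes — contains both A and !A.
      branch 1.2 (add T B):
        ○ open, literals {B=1}.
  branch 2 (add T !E):
    ○ open, literals {E=0}.
3 branches closed, 4 open.
Each open branch fixes some atoms; the unmentioned ones are free. Counting distinct full assignments: branch {A=0, B=0, E=1} (D, C) contributes 4 new; branch {A=0, D=0, E=1} (B, C) contributes 2 new; branch {B=1} (D, C, E, A) contributes 14 new; branch {E=0} (D, B, C, A) contributes 8 new. Total: 28.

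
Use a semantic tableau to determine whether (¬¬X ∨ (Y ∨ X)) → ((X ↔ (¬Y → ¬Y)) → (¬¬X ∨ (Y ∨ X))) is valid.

Valid

Assume the negation and expand:
Initial set: {¬((¬¬X ∨ (Y ∨ X)) → ((X ↔ (¬Y → ¬Y)) → (¬¬X ∨ (Y ∨ X))))}.
¬((¬¬X ∨ (Y ∨ X)) → ((X ↔ (¬Y → ¬Y)) → (¬¬X ∨ (Y ∨ X)))): α-rule — add (¬¬X ∨ (Y ∨ X)), ¬((X ↔ (¬Y → ¬Y)) → (¬¬X ∨ (Y ∨ X))).
¬((X ↔ (¬Y → ¬Y)) → (¬¬X ∨ (Y ∨ X))): α-rule — add (X ↔ (¬Y → ¬Y)), ¬(¬¬X ∨ (Y ∨ X)).
¬(¬¬X ∨ (Y ∨ X)): α-rule — add ¬¬¬X, ¬(Y ∨ X).
¬¬¬X: drop double negation, giving ¬X.
¬(Y ∨ X): α-rule — add ¬Y, ¬X.
(¬¬X ∨ (Y ∨ X)): β-rule — branch into ¬¬X  //  (Y ∨ X).
  branch 1 (add ¬¬X):
    ¬¬X: drop double negation, giving X.
    × closes — contains both X and ¬X.
  branch 2 (add (Y ∨ X)):
    (X ↔ (¬Y → ¬Y)): β-rule — branch into X, (¬Y → ¬Y)  //  ¬X, ¬(¬Y → ¬Y).
      branch 2.1 (add X, (¬Y → ¬Y)):
        × closes — contains both X and ¬X.
      branch 2.2 (add ¬X, ¬(¬Y → ¬Y)):
        ¬(¬Y → ¬Y): α-rule — add ¬Y, ¬¬Y.
        × closes — contains both Y and ¬Y.
All 3 branches close.
Every branch closed, so the negation is unsatisfiable and the formula is valid.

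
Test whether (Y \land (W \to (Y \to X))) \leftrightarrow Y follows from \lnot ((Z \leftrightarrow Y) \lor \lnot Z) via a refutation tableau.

Yes

Initial set: {T \lnot ((Z \leftrightarrow Y) \lor \lnot Z); F ((Y \land (W \to (Y \to X))) \leftrightarrow Y)}.
T \lnot ((Z \leftrightarrow Y) \lor \lnot Z): α-rule — add F (Z \leftrightarrow Y), F \lnot Z.
F ((Y \land (W \to (Y \to X))) \leftrightarrow Y): β-rule — branch into T (Y \land (W \to (Y \to X))), F Y  //  F (Y \land (W \to (Y \to X))), T Y.
  branch 1 (add T (Y \land (W \to (Y \to X))), F Y):
    T (Y \land (W \to (Y \to X))): α-rule — add T Y, T (W \to (Y \to X)).
    × closes — contains both Y and \lnot Y.
  branch 2 (add F (Y \land (W \to (Y \to X))), T Y):
    F (Z \leftrightarrow Y): β-rule — branch into T Z, F Y  //  F Z, T Y.
      branch 2.1 (add T Z, F Y):
        × closes — contains both Y and \lnot Y.
      branch 2.2 (add F Z, T Y):
        × closes — contains both Z and \lnot Z.
All 3 branches close.
Every branch closed, so the premises entail the conclusion.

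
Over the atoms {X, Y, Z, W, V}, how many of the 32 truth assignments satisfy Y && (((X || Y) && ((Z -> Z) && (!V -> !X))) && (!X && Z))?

4

Initial set: {(Y && (((X || Y) && ((Z -> Z) && (!V -> !X))) && (!X && Z)))}.
(Y && (((X || Y) && ((Z -> Z) && (!V -> !X))) && (!X && Z))): α-rule — add Y, (((X || Y) && ((Z -> Z) && (!V -> !X))) && (!X && Z)).
(((X || Y) && ((Z -> Z) && (!V -> !X))) && (!X && Z)): α-rule — add ((X || Y) && ((Z -> Z) && (!V -> !X))), (!X && Z).
((X || Y) && ((Z -> Z) && (!V -> !X))): α-rule — add (X || Y), ((Z -> Z) && (!V -> !X)).
(!X && Z): α-rule — add !X, Z.
((Z -> Z) && (!V -> !X)): α-rule — add (Z -> Z), (!V -> !X).
(X || Y): β-rule — branch into X  //  Y.
  branch 1 (add X):
    × closes — contains both X and !X.
  branch 2 (add Y):
    (Z -> Z): β-rule — branch into !Z  //  Z.
      branch 2.1 (add !Z):
        × closes — contains both Z and !Z.
      branch 2.2 (add Z):
        (!V -> !X): β-rule — branch into !!V  //  !X.
          branch 2.2.1 (add !!V):
            ○ open, literals {V=T, X=F, Y=T, Z=T}.
          branch 2.2.2 (add !X):
            ○ open, literals {X=F, Y=T, Z=T}.
2 branches closed, 2 open.
Each open branch fixes some atoms; the unmentioned ones are free. Counting distinct full assignments: branch {V=T, X=F, Y=T, Z=T} (W) contributes 2 new; branch {X=F, Y=T, Z=T} (W, V) contributes 2 new. Total: 4.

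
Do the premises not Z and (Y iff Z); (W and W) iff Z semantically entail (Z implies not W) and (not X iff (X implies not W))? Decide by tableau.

Initial set: {(not Z and (Y iff Z)); ((W and W) iff Z); not ((Z implies not W) and (not X iff (X implies not W)))}.
(not Z and (Y iff Z)): α-rule — add not Z, (Y iff Z).
((W and W) iff Z): β-rule — branch into (W and W), Z  //  not (W and W), not Z.
  branch 1 (add (W and W), Z):
    × closes — contains both Z and not Z.
  branch 2 (add not (W and W), not Z):
    not ((Z implies not W) and (not X iff (X implies not W))): β-rule — branch into not (Z implies not W)  //  not (not X iff (X implies not W)).
      branch 2.1 (add not (Z implies not W)):
        not (Z implies not W): α-rule — add Z, not not W.
        × closes — contains both Z and not Z.
      branch 2.2 (add not (not X iff (X implies not W))):
        (Y iff Z): β-rule — branch into Y, Z  //  not Y, not Z.
          branch 2.2.1 (add Y, Z):
            × closes — contains both Z and not Z.
          branch 2.2.2 (add not Y, not Z):
            not (W and W): β-rule — branch into not W  //  not W.
              branch 2.2.2.1 (add not W):
                not (not X iff (X implies not W)): β-rule — branch into not X, not (X implies not W)  //  not not X, (X implies not W).
                  branch 2.2.2.1.1 (add not X, not (X implies not W)):
                    not (X implies not W): α-rule — add X, not not W.
                    × closes — contains both X and not X.
                  branch 2.2.2.1.2 (add not not X, (X implies not W)):
                    (X implies not W): β-rule — branch into not X  //  not W.
                      branch 2.2.2.1.2.1 (add not X):
                        × closes — contains both X and not X.
                      branch 2.2.2.1.2.2 (add not W):
                        ○ open, literals {W=false, X=true, Y=false, Z=false}.
              branch 2.2.2.2 (add not W):
                not (not X iff (X implies not W)): β-rule — branch into not X, not (X implies not W)  //  not not X, (X implies not W).
                  branch 2.2.2.2.1 (add not X, not (X implies not W)):
                    not (X implies not W): α-rule — add X, not not W.
                    × closes — contains both X and not X.
                  branch 2.2.2.2.2 (add not not X, (X implies not W)):
                    (X implies not W): β-rule — branch into not X  //  not W.
                      branch 2.2.2.2.2.1 (add not X):
                        × closes — contains both X and not X.
                      branch 2.2.2.2.2.2 (add not W):
                        ○ open, literals {W=false, X=true, Y=false, Z=false}.
7 branches closed, 2 open.
An open branch gives a countermodel: W=false, X=true, Y=false, Z=false (unmentioned atoms arbitrary); the premises hold there but the conclusion fails.

No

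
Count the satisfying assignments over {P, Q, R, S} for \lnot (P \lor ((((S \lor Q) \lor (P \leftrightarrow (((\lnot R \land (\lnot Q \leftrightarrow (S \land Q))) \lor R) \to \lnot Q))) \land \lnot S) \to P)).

2

Initial set: {T \lnot (P \lor ((((S \lor Q) \lor (P \leftrightarrow (((\lnot R \land (\lnot Q \leftrightarrow (S \land Q))) \lor R) \to \lnot Q))) \land \lnot S) \to P))}.
T \lnot (P \lor ((((S \lor Q) \lor (P \leftrightarrow (((\lnot R \land (\lnot Q \leftrightarrow (S \land Q))) \lor R) \to \lnot Q))) \land \lnot S) \to P)): α-rule — add F P, F ((((S \lor Q) \lor (P \leftrightarrow (((\lnot R \land (\lnot Q \leftrightarrow (S \land Q))) \lor R) \to \lnot Q))) \land \lnot S) \to P).
F ((((S \lor Q) \lor (P \leftrightarrow (((\lnot R \land (\lnot Q \leftrightarrow (S \land Q))) \lor R) \to \lnot Q))) \land \lnot S) \to P): α-rule — add T (((S \lor Q) \lor (P \leftrightarrow (((\lnot R \land (\lnot Q \leftrightarrow (S \land Q))) \lor R) \to \lnot Q))) \land \lnot S), F P.
T (((S \lor Q) \lor (P \leftrightarrow (((\lnot R \land (\lnot Q \leftrightarrow (S \land Q))) \lor R) \to \lnot Q))) \land \lnot S): α-rule — add T ((S \lor Q) \lor (P \leftrightarrow (((\lnot R \land (\lnot Q \leftrightarrow (S \land Q))) \lor R) \to \lnot Q))), T \lnot S.
T ((S \lor Q) \lor (P \leftrightarrow (((\lnot R \land (\lnot Q \leftrightarrow (S \land Q))) \lor R) \to \lnot Q))): β-rule — branch into T (S \lor Q)  //  T (P \leftrightarrow (((\lnot R \land (\lnot Q \leftrightarrow (S \land Q))) \lor R) \to \lnot Q)).
  branch 1 (add T (S \lor Q)):
    T (S \lor Q): β-rule — branch into T S  //  T Q.
      branch 1.1 (add T S):
        × closes — contains both S and \lnot S.
      branch 1.2 (add T Q):
        ○ open, literals {P=0, Q=1, S=0}.
  branch 2 (add T (P \leftrightarrow (((\lnot R \land (\lnot Q \leftrightarrow (S \land Q))) \lor R) \to \lnot Q))):
    T (P \leftrightarrow (((\lnot R \land (\lnot Q \leftrightarrow (S \land Q))) \lor R) \to \lnot Q)): β-rule — branch into T P, T (((\lnot R \land (\lnot Q \leftrightarrow (S \land Q))) \lor R) \to \lnot Q)  //  F P, F (((\lnot R \land (\lnot Q \leftrightarrow (S \land Q))) \lor R) \to \lnot Q).
      branch 2.1 (add T P, T (((\lnot R \land (\lnot Q \leftrightarrow (S \land Q))) \lor R) \to \lnot Q)):
        × closes — contains both P and \lnot P.
      branch 2.2 (add F P, F (((\lnot R \land (\lnot Q \leftrightarrow (S \land Q))) \lor R) \to \lnot Q)):
        F (((\lnot R \land (\lnot Q \leftrightarrow (S \land Q))) \lor R) \to \lnot Q): α-rule — add T ((\lnot R \land (\lnot Q \leftrightarrow (S \land Q))) \lor R), F \lnot Q.
        T ((\lnot R \land (\lnot Q \leftrightarrow (S \land Q))) \lor R): β-rule — branch into T (\lnot R \land (\lnot Q \leftrightarrow (S \land Q)))  //  T R.
          branch 2.2.1 (add T (\lnot R \land (\lnot Q \leftrightarrow (S \land Q)))):
            T (\lnot R \land (\lnot Q \leftrightarrow (S \land Q))): α-rule — add T \lnot R, T (\lnot Q \leftrightarrow (S \land Q)).
            T (\lnot Q \leftrightarrow (S \land Q)): β-rule — branch into T \lnot Q, T (S \land Q)  //  F \lnot Q, F (S \land Q).
              branch 2.2.1.1 (add T \lnot Q, T (S \land Q)):
                × closes — contains both Q and \lnot Q.
              branch 2.2.1.2 (add F \lnot Q, F (S \land Q)):
                F (S \land Q): β-rule — branch into F S  //  F Q.
                  branch 2.2.1.2.1 (add F S):
                    ○ open, literals {P=0, Q=1, R=0, S=0}.
                  branch 2.2.1.2.2 (add F Q):
                    × closes — contains both Q and \lnot Q.
          branch 2.2.2 (add T R):
            ○ open, literals {P=0, Q=1, R=1, S=0}.
4 branches closed, 3 open.
Each open branch fixes some atoms; the unmentioned ones are free. Counting distinct full assignments: branch {P=0, Q=1, S=0} (R) contributes 2 new; branch {P=0, Q=1, R=0, S=0} (none free) contributes 0 new; branch {P=0, Q=1, R=1, S=0} (none free) contributes 0 new. Total: 2.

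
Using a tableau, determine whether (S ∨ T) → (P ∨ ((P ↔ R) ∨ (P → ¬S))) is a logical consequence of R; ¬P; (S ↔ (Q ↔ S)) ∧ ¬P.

Initial set: {R; ¬P; ((S ↔ (Q ↔ S)) ∧ ¬P); ¬((S ∨ T) → (P ∨ ((P ↔ R) ∨ (P → ¬S))))}.
((S ↔ (Q ↔ S)) ∧ ¬P): α-rule — add (S ↔ (Q ↔ S)), ¬P.
¬((S ∨ T) → (P ∨ ((P ↔ R) ∨ (P → ¬S)))): α-rule — add (S ∨ T), ¬(P ∨ ((P ↔ R) ∨ (P → ¬S))).
¬(P ∨ ((P ↔ R) ∨ (P → ¬S))): α-rule — add ¬P, ¬((P ↔ R) ∨ (P → ¬S)).
¬((P ↔ R) ∨ (P → ¬S)): α-rule — add ¬(P ↔ R), ¬(P → ¬S).
¬(P → ¬S): α-rule — add P, ¬¬S.
× closes — contains both P and ¬P.
All 1 branch closes.
Every branch closed, so the premises entail the conclusion.

Yes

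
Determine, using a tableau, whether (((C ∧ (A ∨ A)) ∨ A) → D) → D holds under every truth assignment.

Not valid

Assume the negation and expand:
Initial set: {¬((((C ∧ (A ∨ A)) ∨ A) → D) → D)}.
¬((((C ∧ (A ∨ A)) ∨ A) → D) → D): α-rule — add (((C ∧ (A ∨ A)) ∨ A) → D), ¬D.
(((C ∧ (A ∨ A)) ∨ A) → D): β-rule — branch into ¬((C ∧ (A ∨ A)) ∨ A)  //  D.
  branch 1 (add ¬((C ∧ (A ∨ A)) ∨ A)):
    ¬((C ∧ (A ∨ A)) ∨ A): α-rule — add ¬(C ∧ (A ∨ A)), ¬A.
    ¬(C ∧ (A ∨ A)): β-rule — branch into ¬C  //  ¬(A ∨ A).
      branch 1.1 (add ¬C):
        ○ open, literals {A=false, C=false, D=false}.
      branch 1.2 (add ¬(A ∨ A)):
        ¬(A ∨ A): α-rule — add ¬A, ¬A.
        ○ open, literals {A=false, D=false}.
  branch 2 (add D):
    × closes — contains both D and ¬D.
1 branch closed, 2 open.
An open branch gives a countermodel: A=false, C=false, D=false (unmentioned atoms arbitrary); under it the original formula is false.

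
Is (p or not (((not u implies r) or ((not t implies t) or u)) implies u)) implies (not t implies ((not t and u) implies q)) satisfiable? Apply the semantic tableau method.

Satisfiable

Initial set: {((p or not (((not u implies r) or ((not t implies t) or u)) implies u)) implies (not t implies ((not t and u) implies q)))}.
((p or not (((not u implies r) or ((not t implies t) or u)) implies u)) implies (not t implies ((not t and u) implies q))): β-rule — branch into not (p or not (((not u implies r) or ((not t implies t) or u)) implies u))  //  (not t implies ((not t and u) implies q)).
  branch 1 (add not (p or not (((not u implies r) or ((not t implies t) or u)) implies u))):
    not (p or not (((not u implies r) or ((not t implies t) or u)) implies u)): α-rule — add not p, not not (((not u implies r) or ((not t implies t) or u)) implies u).
    not not (((not u implies r) or ((not t implies t) or u)) implies u): β-rule — branch into not ((not u implies r) or ((not t implies t) or u))  //  u.
      branch 1.1 (add not ((not u implies r) or ((not t implies t) or u))):
        not ((not u implies r) or ((not t implies t) or u)): α-rule — add not (not u implies r), not ((not t implies t) or u).
        not (not u implies r): α-rule — add not u, not r.
        not ((not t implies t) or u): α-rule — add not (not t implies t), not u.
        not (not t implies t): α-rule — add not t, not t.
        ○ open, literals {p=F, r=F, t=F, u=F}.
      branch 1.2 (add u):
        ○ open, literals {p=F, u=T}.
  branch 2 (add (not t implies ((not t and u) implies q))):
    (not t implies ((not t and u) implies q)): β-rule — branch into not not t  //  ((not t and u) implies q).
      branch 2.1 (add not not t):
        ○ open, literals {t=T}.
      branch 2.2 (add ((not t and u) implies q)):
        ((not t and u) implies q): β-rule — branch into not (not t and u)  //  q.
          branch 2.2.1 (add not (not t and u)):
            not (not t and u): β-rule — branch into not not t  //  not u.
              branch 2.2.1.1 (add not not t):
                ○ open, literals {t=T}.
              branch 2.2.1.2 (add not u):
                ○ open, literals {u=F}.
          branch 2.2.2 (add q):
            ○ open, literals {q=T}.
0 branches closed, 6 open.
An open branch gives a satisfying assignment: p=F, r=F, t=F, u=F.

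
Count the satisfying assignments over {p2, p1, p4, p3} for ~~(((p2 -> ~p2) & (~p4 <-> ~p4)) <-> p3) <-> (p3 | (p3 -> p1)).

Initial set: {(~~(((p2 -> ~p2) & (~p4 <-> ~p4)) <-> p3) <-> (p3 | (p3 -> p1)))}.
(~~(((p2 -> ~p2) & (~p4 <-> ~p4)) <-> p3) <-> (p3 | (p3 -> p1))): β-rule — branch into ~~(((p2 -> ~p2) & (~p4 <-> ~p4)) <-> p3), (p3 | (p3 -> p1))  //  ~~~(((p2 -> ~p2) & (~p4 <-> ~p4)) <-> p3), ~(p3 | (p3 -> p1)).
  branch 1 (add ~~(((p2 -> ~p2) & (~p4 <-> ~p4)) <-> p3), (p3 | (p3 -> p1))):
    ~~(((p2 -> ~p2) & (~p4 <-> ~p4)) <-> p3): drop double negation, giving (((p2 -> ~p2) & (~p4 <-> ~p4)) <-> p3).
    (p3 | (p3 -> p1)): β-rule — branch into p3  //  (p3 -> p1).
      branch 1.1 (add p3):
        (((p2 -> ~p2) & (~p4 <-> ~p4)) <-> p3): β-rule — branch into ((p2 -> ~p2) & (~p4 <-> ~p4)), p3  //  ~((p2 -> ~p2) & (~p4 <-> ~p4)), ~p3.
          branch 1.1.1 (add ((p2 -> ~p2) & (~p4 <-> ~p4)), p3):
            ((p2 -> ~p2) & (~p4 <-> ~p4)): α-rule — add (p2 -> ~p2), (~p4 <-> ~p4).
            (p2 -> ~p2): β-rule — branch into ~p2  //  ~p2.
              branch 1.1.1.1 (add ~p2):
                (~p4 <-> ~p4): β-rule — branch into ~p4, ~p4  //  ~~p4, ~~p4.
                  branch 1.1.1.1.1 (add ~p4, ~p4):
                    ○ open, literals {p2=0, p3=1, p4=0}.
                  branch 1.1.1.1.2 (add ~~p4, ~~p4):
                    ○ open, literals {p2=0, p3=1, p4=1}.
              branch 1.1.1.2 (add ~p2):
                (~p4 <-> ~p4): β-rule — branch into ~p4, ~p4  //  ~~p4, ~~p4.
                  branch 1.1.1.2.1 (add ~p4, ~p4):
                    ○ open, literals {p2=0, p3=1, p4=0}.
                  branch 1.1.1.2.2 (add ~~p4, ~~p4):
                    ○ open, literals {p2=0, p3=1, p4=1}.
          branch 1.1.2 (add ~((p2 -> ~p2) & (~p4 <-> ~p4)), ~p3):
            × closes — contains both p3 and ~p3.
      branch 1.2 (add (p3 -> p1)):
        (((p2 -> ~p2) & (~p4 <-> ~p4)) <-> p3): β-rule — branch into ((p2 -> ~p2) & (~p4 <-> ~p4)), p3  //  ~((p2 -> ~p2) & (~p4 <-> ~p4)), ~p3.
          branch 1.2.1 (add ((p2 -> ~p2) & (~p4 <-> ~p4)), p3):
            ((p2 -> ~p2) & (~p4 <-> ~p4)): α-rule — add (p2 -> ~p2), (~p4 <-> ~p4).
            (p3 -> p1): β-rule — branch into ~p3  //  p1.
              branch 1.2.1.1 (add ~p3):
                × closes — contains both p3 and ~p3.
              branch 1.2.1.2 (add p1):
                (p2 -> ~p2): β-rule — branch into ~p2  //  ~p2.
                  branch 1.2.1.2.1 (add ~p2):
                    (~p4 <-> ~p4): β-rule — branch into ~p4, ~p4  //  ~~p4, ~~p4.
                      branch 1.2.1.2.1.1 (add ~p4, ~p4):
                        ○ open, literals {p1=1, p2=0, p3=1, p4=0}.
                      branch 1.2.1.2.1.2 (add ~~p4, ~~p4):
                        ○ open, literals {p1=1, p2=0, p3=1, p4=1}.
                  branch 1.2.1.2.2 (add ~p2):
                    (~p4 <-> ~p4): β-rule — branch into ~p4, ~p4  //  ~~p4, ~~p4.
                      branch 1.2.1.2.2.1 (add ~p4, ~p4):
                        ○ open, literals {p1=1, p2=0, p3=1, p4=0}.
                      branch 1.2.1.2.2.2 (add ~~p4, ~~p4):
                        ○ open, literals {p1=1, p2=0, p3=1, p4=1}.
          branch 1.2.2 (add ~((p2 -> ~p2) & (~p4 <-> ~p4)), ~p3):
            (p3 -> p1): β-rule — branch into ~p3  //  p1.
              branch 1.2.2.1 (add ~p3):
                ~((p2 -> ~p2) & (~p4 <-> ~p4)): β-rule — branch into ~(p2 -> ~p2)  //  ~(~p4 <-> ~p4).
                  branch 1.2.2.1.1 (add ~(p2 -> ~p2)):
                    ~(p2 -> ~p2): α-rule — add p2, ~~p2.
                    ○ open, literals {p2=1, p3=0}.
                  branch 1.2.2.1.2 (add ~(~p4 <-> ~p4)):
                    ~(~p4 <-> ~p4): β-rule — branch into ~p4, ~~p4  //  ~~p4, ~p4.
                      branch 1.2.2.1.2.1 (add ~p4, ~~p4):
                        × closes — contains both p4 and ~p4.
                      branch 1.2.2.1.2.2 (add ~~p4, ~p4):
                        × closes — contains both p4 and ~p4.
              branch 1.2.2.2 (add p1):
                ~((p2 -> ~p2) & (~p4 <-> ~p4)): β-rule — branch into ~(p2 -> ~p2)  //  ~(~p4 <-> ~p4).
                  branch 1.2.2.2.1 (add ~(p2 -> ~p2)):
                    ~(p2 -> ~p2): α-rule — add p2, ~~p2.
                    ○ open, literals {p1=1, p2=1, p3=0}.
                  branch 1.2.2.2.2 (add ~(~p4 <-> ~p4)):
                    ~(~p4 <-> ~p4): β-rule — branch into ~p4, ~~p4  //  ~~p4, ~p4.
                      branch 1.2.2.2.2.1 (add ~p4, ~~p4):
                        × closes — contains both p4 and ~p4.
                      branch 1.2.2.2.2.2 (add ~~p4, ~p4):
                        × closes — contains both p4 and ~p4.
  branch 2 (add ~~~(((p2 -> ~p2) & (~p4 <-> ~p4)) <-> p3), ~(p3 | (p3 -> p1))):
    ~~~(((p2 -> ~p2) & (~p4 <-> ~p4)) <-> p3): drop double negation, giving ~(((p2 -> ~p2) & (~p4 <-> ~p4)) <-> p3).
    ~(p3 | (p3 -> p1)): α-rule — add ~p3, ~(p3 -> p1).
    ~(p3 -> p1): α-rule — add p3, ~p1.
    × closes — contains both p3 and ~p3.
7 branches closed, 10 open.
Each open branch fixes some atoms; the unmentioned ones are free. Counting distinct full assignments: branch {p2=0, p3=1, p4=0} (p1) contributes 2 new; branch {p2=0, p3=1, p4=1} (p1) contributes 2 new; branch {p2=0, p3=1, p4=0} (p1) contributes 0 new; branch {p2=0, p3=1, p4=1} (p1) contributes 0 new; branch {p1=1, p2=0, p3=1, p4=0} (none free) contributes 0 new; branch {p1=1, p2=0, p3=1, p4=1} (none free) contributes 0 new; branch {p1=1, p2=0, p3=1, p4=0} (none free) contributes 0 new; branch {p1=1, p2=0, p3=1, p4=1} (none free) contributes 0 new; branch {p2=1, p3=0} (p1, p4) contributes 4 new; branch {p1=1, p2=1, p3=0} (p4) contributes 0 new. Total: 8.

8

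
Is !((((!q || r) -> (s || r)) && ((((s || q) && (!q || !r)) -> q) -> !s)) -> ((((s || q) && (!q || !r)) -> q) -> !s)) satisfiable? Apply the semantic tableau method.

Unsatisfiable

Initial set: {!((((!q || r) -> (s || r)) && ((((s || q) && (!q || !r)) -> q) -> !s)) -> ((((s || q) && (!q || !r)) -> q) -> !s))}.
!((((!q || r) -> (s || r)) && ((((s || q) && (!q || !r)) -> q) -> !s)) -> ((((s || q) && (!q || !r)) -> q) -> !s)): α-rule — add (((!q || r) -> (s || r)) && ((((s || q) && (!q || !r)) -> q) -> !s)), !((((s || q) && (!q || !r)) -> q) -> !s).
(((!q || r) -> (s || r)) && ((((s || q) && (!q || !r)) -> q) -> !s)): α-rule — add ((!q || r) -> (s || r)), ((((s || q) && (!q || !r)) -> q) -> !s).
!((((s || q) && (!q || !r)) -> q) -> !s): α-rule — add (((s || q) && (!q || !r)) -> q), !!s.
((!q || r) -> (s || r)): β-rule — branch into !(!q || r)  //  (s || r).
  branch 1 (add !(!q || r)):
    !(!q || r): α-rule — add !!q, !r.
    ((((s || q) && (!q || !r)) -> q) -> !s): β-rule — branch into !(((s || q) && (!q || !r)) -> q)  //  !s.
      branch 1.1 (add !(((s || q) && (!q || !r)) -> q)):
        !(((s || q) && (!q || !r)) -> q): α-rule — add ((s || q) && (!q || !r)), !q.
        × closes — contains both q and !q.
      branch 1.2 (add !s):
        × closes — contains both s and !s.
  branch 2 (add (s || r)):
    ((((s || q) && (!q || !r)) -> q) -> !s): β-rule — branch into !(((s || q) && (!q || !r)) -> q)  //  !s.
      branch 2.1 (add !(((s || q) && (!q || !r)) -> q)):
        !(((s || q) && (!q || !r)) -> q): α-rule — add ((s || q) && (!q || !r)), !q.
        ((s || q) && (!q || !r)): α-rule — add (s || q), (!q || !r).
        (((s || q) && (!q || !r)) -> q): β-rule — branch into !((s || q) && (!q || !r))  //  q.
          branch 2.1.1 (add !((s || q) && (!q || !r))):
            (s || r): β-rule — branch into s  //  r.
              branch 2.1.1.1 (add s):
                (s || q): β-rule — branch into s  //  q.
                  branch 2.1.1.1.1 (add s):
                    (!q || !r): β-rule — branch into !q  //  !r.
                      branch 2.1.1.1.1.1 (add !q):
                        !((s || q) && (!q || !r)): β-rule — branch into !(s || q)  //  !(!q || !r).
                          branch 2.1.1.1.1.1.1 (add !(s || q)):
                            !(s || q): α-rule — add !s, !q.
                            × closes — contains both s and !s.
                          branch 2.1.1.1.1.1.2 (add !(!q || !r)):
                            !(!q || !r): α-rule — add !!q, !!r.
                            × closes — contains both q and !q.
                      branch 2.1.1.1.1.2 (add !r):
                        !((s || q) && (!q || !r)): β-rule — branch into !(s || q)  //  !(!q || !r).
                          branch 2.1.1.1.1.2.1 (add !(s || q)):
                            !(s || q): α-rule — add !s, !q.
                            × closes — contains both s and !s.
                          branch 2.1.1.1.1.2.2 (add !(!q || !r)):
                            !(!q || !r): α-rule — add !!q, !!r.
                            × closes — contains both q and !q.
                  branch 2.1.1.1.2 (add q):
                    × closes — contains both q and !q.
              branch 2.1.1.2 (add r):
                (s || q): β-rule — branch into s  //  q.
                  branch 2.1.1.2.1 (add s):
                    (!q || !r): β-rule — branch into !q  //  !r.
                      branch 2.1.1.2.1.1 (add !q):
                        !((s || q) && (!q || !r)): β-rule — branch into !(s || q)  //  !(!q || !r).
                          branch 2.1.1.2.1.1.1 (add !(s || q)):
                            !(s || q): α-rule — add !s, !q.
                            × closes — contains both s and !s.
                          branch 2.1.1.2.1.1.2 (add !(!q || !r)):
                            !(!q || !r): α-rule — add !!q, !!r.
                            × closes — contains both q and !q.
                      branch 2.1.1.2.1.2 (add !r):
                        × closes — contains both r and !r.
                  branch 2.1.1.2.2 (add q):
                    × closes — contains both q and !q.
          branch 2.1.2 (add q):
            × closes — contains both q and !q.
      branch 2.2 (add !s):
        × closes — contains both s and !s.
All 13 branches close.
Every branch closed; the formula is unsatisfiable.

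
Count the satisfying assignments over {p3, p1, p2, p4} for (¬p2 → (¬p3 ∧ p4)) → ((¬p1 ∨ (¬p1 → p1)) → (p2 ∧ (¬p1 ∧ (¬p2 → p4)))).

Initial set: {((¬p2 → (¬p3 ∧ p4)) → ((¬p1 ∨ (¬p1 → p1)) → (p2 ∧ (¬p1 ∧ (¬p2 → p4)))))}.
((¬p2 → (¬p3 ∧ p4)) → ((¬p1 ∨ (¬p1 → p1)) → (p2 ∧ (¬p1 ∧ (¬p2 → p4))))): β-rule — branch into ¬(¬p2 → (¬p3 ∧ p4))  //  ((¬p1 ∨ (¬p1 → p1)) → (p2 ∧ (¬p1 ∧ (¬p2 → p4)))).
  branch 1 (add ¬(¬p2 → (¬p3 ∧ p4))):
    ¬(¬p2 → (¬p3 ∧ p4)): α-rule — add ¬p2, ¬(¬p3 ∧ p4).
    ¬(¬p3 ∧ p4): β-rule — branch into ¬¬p3  //  ¬p4.
      branch 1.1 (add ¬¬p3):
        ○ open, literals {p2=F, p3=T}.
      branch 1.2 (add ¬p4):
        ○ open, literals {p2=F, p4=F}.
  branch 2 (add ((¬p1 ∨ (¬p1 → p1)) → (p2 ∧ (¬p1 ∧ (¬p2 → p4))))):
    ((¬p1 ∨ (¬p1 → p1)) → (p2 ∧ (¬p1 ∧ (¬p2 → p4)))): β-rule — branch into ¬(¬p1 ∨ (¬p1 → p1))  //  (p2 ∧ (¬p1 ∧ (¬p2 → p4))).
      branch 2.1 (add ¬(¬p1 ∨ (¬p1 → p1))):
        ¬(¬p1 ∨ (¬p1 → p1)): α-rule — add ¬¬p1, ¬(¬p1 → p1).
        ¬(¬p1 → p1): α-rule — add ¬p1, ¬p1.
        × closes — contains both p1 and ¬p1.
      branch 2.2 (add (p2 ∧ (¬p1 ∧ (¬p2 → p4)))):
        (p2 ∧ (¬p1 ∧ (¬p2 → p4))): α-rule — add p2, (¬p1 ∧ (¬p2 → p4)).
        (¬p1 ∧ (¬p2 → p4)): α-rule — add ¬p1, (¬p2 → p4).
        (¬p2 → p4): β-rule — branch into ¬¬p2  //  p4.
          branch 2.2.1 (add ¬¬p2):
            ○ open, literals {p1=F, p2=T}.
          branch 2.2.2 (add p4):
            ○ open, literals {p1=F, p2=T, p4=T}.
1 branch closed, 4 open.
Each open branch fixes some atoms; the unmentioned ones are free. Counting distinct full assignments: branch {p2=F, p3=T} (p1, p4) contributes 4 new; branch {p2=F, p4=F} (p3, p1) contributes 2 new; branch {p1=F, p2=T} (p3, p4) contributes 4 new; branch {p1=F, p2=T, p4=T} (p3) contributes 0 new. Total: 10.

10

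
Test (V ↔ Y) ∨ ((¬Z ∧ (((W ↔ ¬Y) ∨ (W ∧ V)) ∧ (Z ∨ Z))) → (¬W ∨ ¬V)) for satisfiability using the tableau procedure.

Initial set: {((V ↔ Y) ∨ ((¬Z ∧ (((W ↔ ¬Y) ∨ (W ∧ V)) ∧ (Z ∨ Z))) → (¬W ∨ ¬V)))}.
((V ↔ Y) ∨ ((¬Z ∧ (((W ↔ ¬Y) ∨ (W ∧ V)) ∧ (Z ∨ Z))) → (¬W ∨ ¬V))): β-rule — branch into (V ↔ Y)  //  ((¬Z ∧ (((W ↔ ¬Y) ∨ (W ∧ V)) ∧ (Z ∨ Z))) → (¬W ∨ ¬V)).
  branch 1 (add (V ↔ Y)):
    (V ↔ Y): β-rule — branch into V, Y  //  ¬V, ¬Y.
      branch 1.1 (add V, Y):
        ○ open, literals {V=1, Y=1}.
      branch 1.2 (add ¬V, ¬Y):
        ○ open, literals {V=0, Y=0}.
  branch 2 (add ((¬Z ∧ (((W ↔ ¬Y) ∨ (W ∧ V)) ∧ (Z ∨ Z))) → (¬W ∨ ¬V))):
    ((¬Z ∧ (((W ↔ ¬Y) ∨ (W ∧ V)) ∧ (Z ∨ Z))) → (¬W ∨ ¬V)): β-rule — branch into ¬(¬Z ∧ (((W ↔ ¬Y) ∨ (W ∧ V)) ∧ (Z ∨ Z)))  //  (¬W ∨ ¬V).
      branch 2.1 (add ¬(¬Z ∧ (((W ↔ ¬Y) ∨ (W ∧ V)) ∧ (Z ∨ Z)))):
        ¬(¬Z ∧ (((W ↔ ¬Y) ∨ (W ∧ V)) ∧ (Z ∨ Z))): β-rule — branch into ¬¬Z  //  ¬(((W ↔ ¬Y) ∨ (W ∧ V)) ∧ (Z ∨ Z)).
          branch 2.1.1 (add ¬¬Z):
            ○ open, literals {Z=1}.
          branch 2.1.2 (add ¬(((W ↔ ¬Y) ∨ (W ∧ V)) ∧ (Z ∨ Z))):
            ¬(((W ↔ ¬Y) ∨ (W ∧ V)) ∧ (Z ∨ Z)): β-rule — branch into ¬((W ↔ ¬Y) ∨ (W ∧ V))  //  ¬(Z ∨ Z).
              branch 2.1.2.1 (add ¬((W ↔ ¬Y) ∨ (W ∧ V))):
                ¬((W ↔ ¬Y) ∨ (W ∧ V)): α-rule — add ¬(W ↔ ¬Y), ¬(W ∧ V).
                ¬(W ↔ ¬Y): β-rule — branch into W, ¬¬Y  //  ¬W, ¬Y.
                  branch 2.1.2.1.1 (add W, ¬¬Y):
                    ¬(W ∧ V): β-rule — branch into ¬W  //  ¬V.
                      branch 2.1.2.1.1.1 (add ¬W):
                        × closes — contains both W and ¬W.
                      branch 2.1.2.1.1.2 (add ¬V):
                        ○ open, literals {V=0, W=1, Y=1}.
                  branch 2.1.2.1.2 (add ¬W, ¬Y):
                    ¬(W ∧ V): β-rule — branch into ¬W  //  ¬V.
                      branch 2.1.2.1.2.1 (add ¬W):
                        ○ open, literals {W=0, Y=0}.
                      branch 2.1.2.1.2.2 (add ¬V):
                        ○ open, literals {V=0, W=0, Y=0}.
              branch 2.1.2.2 (add ¬(Z ∨ Z)):
                ¬(Z ∨ Z): α-rule — add ¬Z, ¬Z.
                ○ open, literals {Z=0}.
      branch 2.2 (add (¬W ∨ ¬V)):
        (¬W ∨ ¬V): β-rule — branch into ¬W  //  ¬V.
          branch 2.2.1 (add ¬W):
            ○ open, literals {W=0}.
          branch 2.2.2 (add ¬V):
            ○ open, literals {V=0}.
1 branch closed, 9 open.
An open branch gives a satisfying assignment: V=1, Y=1.

Satisfiable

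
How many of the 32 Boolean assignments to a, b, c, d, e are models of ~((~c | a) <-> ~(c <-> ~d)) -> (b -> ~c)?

Initial set: {T (~((~c | a) <-> ~(c <-> ~d)) -> (b -> ~c))}.
T (~((~c | a) <-> ~(c <-> ~d)) -> (b -> ~c)): β-rule — branch into F ~((~c | a) <-> ~(c <-> ~d))  //  T (b -> ~c).
  branch 1 (add F ~((~c | a) <-> ~(c <-> ~d))):
    F ~((~c | a) <-> ~(c <-> ~d)): β-rule — branch into T (~c | a), T ~(c <-> ~d)  //  F (~c | a), F ~(c <-> ~d).
      branch 1.1 (add T (~c | a), T ~(c <-> ~d)):
        T (~c | a): β-rule — branch into T ~c  //  T a.
          branch 1.1.1 (add T ~c):
            T ~(c <-> ~d): β-rule — branch into T c, F ~d  //  F c, T ~d.
              branch 1.1.1.1 (add T c, F ~d):
                × closes — contains both c and ~c.
              branch 1.1.1.2 (add F c, T ~d):
                ○ open, literals {c=0, d=0}.
          branch 1.1.2 (add T a):
            T ~(c <-> ~d): β-rule — branch into T c, F ~d  //  F c, T ~d.
              branch 1.1.2.1 (add T c, F ~d):
                ○ open, literals {a=1, c=1, d=1}.
              branch 1.1.2.2 (add F c, T ~d):
                ○ open, literals {a=1, c=0, d=0}.
      branch 1.2 (add F (~c | a), F ~(c <-> ~d)):
        F (~c | a): α-rule — add F ~c, F a.
        F ~(c <-> ~d): β-rule — branch into T c, T ~d  //  F c, F ~d.
          branch 1.2.1 (add T c, T ~d):
            ○ open, literals {a=0, c=1, d=0}.
          branch 1.2.2 (add F c, F ~d):
            × closes — contains both c and ~c.
  branch 2 (add T (b -> ~c)):
    T (b -> ~c): β-rule — branch into F b  //  T ~c.
      branch 2.1 (add F b):
        ○ open, literals {b=0}.
      branch 2.2 (add T ~c):
        ○ open, literals {c=0}.
2 branches closed, 6 open.
Each open branch fixes some atoms; the unmentioned ones are free. Counting distinct full assignments: branch {c=0, d=0} (a, b, e) contributes 8 new; branch {a=1, c=1, d=1} (b, e) contributes 4 new; branch {a=1, c=0, d=0} (b, e) contributes 0 new; branch {a=0, c=1, d=0} (b, e) contributes 4 new; branch {b=0} (a, c, d, e) contributes 8 new; branch {c=0} (a, b, d, e) contributes 4 new. Total: 28.

28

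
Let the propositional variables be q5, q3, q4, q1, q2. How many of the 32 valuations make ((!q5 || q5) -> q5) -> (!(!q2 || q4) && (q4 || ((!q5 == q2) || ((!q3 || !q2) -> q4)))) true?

Initial set: {(((!q5 || q5) -> q5) -> (!(!q2 || q4) && (q4 || ((!q5 == q2) || ((!q3 || !q2) -> q4)))))}.
(((!q5 || q5) -> q5) -> (!(!q2 || q4) && (q4 || ((!q5 == q2) || ((!q3 || !q2) -> q4))))): β-rule — branch into !((!q5 || q5) -> q5)  //  (!(!q2 || q4) && (q4 || ((!q5 == q2) || ((!q3 || !q2) -> q4)))).
  branch 1 (add !((!q5 || q5) -> q5)):
    !((!q5 || q5) -> q5): α-rule — add (!q5 || q5), !q5.
    (!q5 || q5): β-rule — branch into !q5  //  q5.
      branch 1.1 (add !q5):
        ○ open, literals {q5=false}.
      branch 1.2 (add q5):
        × closes — contains both q5 and !q5.
  branch 2 (add (!(!q2 || q4) && (q4 || ((!q5 == q2) || ((!q3 || !q2) -> q4))))):
    (!(!q2 || q4) && (q4 || ((!q5 == q2) || ((!q3 || !q2) -> q4)))): α-rule — add !(!q2 || q4), (q4 || ((!q5 == q2) || ((!q3 || !q2) -> q4))).
    !(!q2 || q4): α-rule — add !!q2, !q4.
    (q4 || ((!q5 == q2) || ((!q3 || !q2) -> q4))): β-rule — branch into q4  //  ((!q5 == q2) || ((!q3 || !q2) -> q4)).
      branch 2.1 (add q4):
        × closes — contains both q4 and !q4.
      branch 2.2 (add ((!q5 == q2) || ((!q3 || !q2) -> q4))):
        ((!q5 == q2) || ((!q3 || !q2) -> q4)): β-rule — branch into (!q5 == q2)  //  ((!q3 || !q2) -> q4).
          branch 2.2.1 (add (!q5 == q2)):
            (!q5 == q2): β-rule — branch into !q5, q2  //  !!q5, !q2.
              branch 2.2.1.1 (add !q5, q2):
                ○ open, literals {q2=true, q4=false, q5=false}.
              branch 2.2.1.2 (add !!q5, !q2):
                × closes — contains both q2 and !q2.
          branch 2.2.2 (add ((!q3 || !q2) -> q4)):
            ((!q3 || !q2) -> q4): β-rule — branch into !(!q3 || !q2)  //  q4.
              branch 2.2.2.1 (add !(!q3 || !q2)):
                !(!q3 || !q2): α-rule — add !!q3, !!q2.
                ○ open, literals {q2=true, q3=true, q4=false}.
              branch 2.2.2.2 (add q4):
                × closes — contains both q4 and !q4.
4 branches closed, 3 open.
Each open branch fixes some atoms; the unmentioned ones are free. Counting distinct full assignments: branch {q5=false} (q3, q4, q1, q2) contributes 16 new; branch {q2=true, q4=false, q5=false} (q3, q1) contributes 0 new; branch {q2=true, q3=true, q4=false} (q5, q1) contributes 2 new. Total: 18.

18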